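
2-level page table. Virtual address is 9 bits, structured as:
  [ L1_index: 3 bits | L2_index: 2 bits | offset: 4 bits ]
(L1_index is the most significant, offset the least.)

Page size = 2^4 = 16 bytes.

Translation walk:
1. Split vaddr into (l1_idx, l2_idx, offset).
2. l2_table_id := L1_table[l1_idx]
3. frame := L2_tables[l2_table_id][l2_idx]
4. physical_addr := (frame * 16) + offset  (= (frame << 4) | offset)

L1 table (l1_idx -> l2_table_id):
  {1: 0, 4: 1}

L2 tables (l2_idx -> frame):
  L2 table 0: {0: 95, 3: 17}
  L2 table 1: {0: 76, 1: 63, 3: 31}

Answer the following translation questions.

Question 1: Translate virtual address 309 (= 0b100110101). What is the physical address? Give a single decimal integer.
Answer: 501

Derivation:
vaddr = 309 = 0b100110101
Split: l1_idx=4, l2_idx=3, offset=5
L1[4] = 1
L2[1][3] = 31
paddr = 31 * 16 + 5 = 501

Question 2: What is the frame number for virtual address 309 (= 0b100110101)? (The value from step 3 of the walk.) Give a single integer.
vaddr = 309: l1_idx=4, l2_idx=3
L1[4] = 1; L2[1][3] = 31

Answer: 31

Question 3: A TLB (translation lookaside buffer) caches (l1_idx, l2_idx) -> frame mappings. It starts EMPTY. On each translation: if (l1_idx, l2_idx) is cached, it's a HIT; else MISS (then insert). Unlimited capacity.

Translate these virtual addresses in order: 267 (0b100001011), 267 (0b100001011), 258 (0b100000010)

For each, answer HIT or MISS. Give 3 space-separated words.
Answer: MISS HIT HIT

Derivation:
vaddr=267: (4,0) not in TLB -> MISS, insert
vaddr=267: (4,0) in TLB -> HIT
vaddr=258: (4,0) in TLB -> HIT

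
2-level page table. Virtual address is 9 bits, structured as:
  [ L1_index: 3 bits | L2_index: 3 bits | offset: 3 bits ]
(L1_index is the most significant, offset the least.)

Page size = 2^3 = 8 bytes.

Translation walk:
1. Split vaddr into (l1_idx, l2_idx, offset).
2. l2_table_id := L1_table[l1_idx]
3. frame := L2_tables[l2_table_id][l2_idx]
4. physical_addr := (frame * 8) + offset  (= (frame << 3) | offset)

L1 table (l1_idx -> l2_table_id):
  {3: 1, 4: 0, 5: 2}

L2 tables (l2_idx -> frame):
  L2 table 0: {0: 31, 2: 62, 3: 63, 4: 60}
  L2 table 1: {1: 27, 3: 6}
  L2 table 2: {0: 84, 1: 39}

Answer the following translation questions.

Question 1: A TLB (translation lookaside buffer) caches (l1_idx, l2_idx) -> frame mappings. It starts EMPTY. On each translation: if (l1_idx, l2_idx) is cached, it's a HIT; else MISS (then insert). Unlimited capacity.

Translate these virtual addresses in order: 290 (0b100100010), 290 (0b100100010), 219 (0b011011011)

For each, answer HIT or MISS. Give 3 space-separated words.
Answer: MISS HIT MISS

Derivation:
vaddr=290: (4,4) not in TLB -> MISS, insert
vaddr=290: (4,4) in TLB -> HIT
vaddr=219: (3,3) not in TLB -> MISS, insert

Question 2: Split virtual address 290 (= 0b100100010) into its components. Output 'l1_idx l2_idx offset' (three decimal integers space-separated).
vaddr = 290 = 0b100100010
  top 3 bits -> l1_idx = 4
  next 3 bits -> l2_idx = 4
  bottom 3 bits -> offset = 2

Answer: 4 4 2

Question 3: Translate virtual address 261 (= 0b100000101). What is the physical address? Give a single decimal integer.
Answer: 253

Derivation:
vaddr = 261 = 0b100000101
Split: l1_idx=4, l2_idx=0, offset=5
L1[4] = 0
L2[0][0] = 31
paddr = 31 * 8 + 5 = 253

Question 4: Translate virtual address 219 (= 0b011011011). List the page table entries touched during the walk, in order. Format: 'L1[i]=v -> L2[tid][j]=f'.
vaddr = 219 = 0b011011011
Split: l1_idx=3, l2_idx=3, offset=3

Answer: L1[3]=1 -> L2[1][3]=6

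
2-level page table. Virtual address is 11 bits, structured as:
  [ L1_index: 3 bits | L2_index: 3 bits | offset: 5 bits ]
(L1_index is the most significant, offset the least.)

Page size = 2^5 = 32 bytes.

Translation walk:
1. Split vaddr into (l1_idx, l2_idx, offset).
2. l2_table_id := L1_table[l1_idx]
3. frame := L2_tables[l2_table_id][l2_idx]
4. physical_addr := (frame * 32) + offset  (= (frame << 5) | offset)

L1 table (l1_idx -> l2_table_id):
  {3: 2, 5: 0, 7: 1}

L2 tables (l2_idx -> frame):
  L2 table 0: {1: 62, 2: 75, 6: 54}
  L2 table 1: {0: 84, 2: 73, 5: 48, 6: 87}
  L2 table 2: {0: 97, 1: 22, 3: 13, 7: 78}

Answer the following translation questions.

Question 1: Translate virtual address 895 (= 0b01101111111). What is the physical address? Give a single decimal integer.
Answer: 447

Derivation:
vaddr = 895 = 0b01101111111
Split: l1_idx=3, l2_idx=3, offset=31
L1[3] = 2
L2[2][3] = 13
paddr = 13 * 32 + 31 = 447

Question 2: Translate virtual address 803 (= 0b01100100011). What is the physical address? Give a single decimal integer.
vaddr = 803 = 0b01100100011
Split: l1_idx=3, l2_idx=1, offset=3
L1[3] = 2
L2[2][1] = 22
paddr = 22 * 32 + 3 = 707

Answer: 707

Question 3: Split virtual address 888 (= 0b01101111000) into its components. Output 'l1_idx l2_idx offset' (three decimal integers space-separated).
vaddr = 888 = 0b01101111000
  top 3 bits -> l1_idx = 3
  next 3 bits -> l2_idx = 3
  bottom 5 bits -> offset = 24

Answer: 3 3 24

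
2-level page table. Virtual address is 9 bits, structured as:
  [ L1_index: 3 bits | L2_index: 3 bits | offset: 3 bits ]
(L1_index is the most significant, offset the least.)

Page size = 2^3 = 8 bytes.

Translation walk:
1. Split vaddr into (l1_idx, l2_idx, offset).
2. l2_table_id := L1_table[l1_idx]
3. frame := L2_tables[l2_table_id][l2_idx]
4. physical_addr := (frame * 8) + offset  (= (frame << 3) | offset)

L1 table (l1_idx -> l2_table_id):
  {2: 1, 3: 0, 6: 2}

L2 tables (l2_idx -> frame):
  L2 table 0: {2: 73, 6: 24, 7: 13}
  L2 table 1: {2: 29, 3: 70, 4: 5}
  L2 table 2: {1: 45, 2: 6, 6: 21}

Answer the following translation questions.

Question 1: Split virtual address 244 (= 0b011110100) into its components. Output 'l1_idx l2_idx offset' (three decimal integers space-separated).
Answer: 3 6 4

Derivation:
vaddr = 244 = 0b011110100
  top 3 bits -> l1_idx = 3
  next 3 bits -> l2_idx = 6
  bottom 3 bits -> offset = 4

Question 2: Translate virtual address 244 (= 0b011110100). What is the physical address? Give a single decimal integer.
vaddr = 244 = 0b011110100
Split: l1_idx=3, l2_idx=6, offset=4
L1[3] = 0
L2[0][6] = 24
paddr = 24 * 8 + 4 = 196

Answer: 196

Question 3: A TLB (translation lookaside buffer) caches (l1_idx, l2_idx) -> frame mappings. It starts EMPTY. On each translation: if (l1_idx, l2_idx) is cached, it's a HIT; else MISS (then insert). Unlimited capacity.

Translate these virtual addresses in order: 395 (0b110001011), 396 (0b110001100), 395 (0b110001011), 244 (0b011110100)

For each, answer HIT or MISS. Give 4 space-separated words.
Answer: MISS HIT HIT MISS

Derivation:
vaddr=395: (6,1) not in TLB -> MISS, insert
vaddr=396: (6,1) in TLB -> HIT
vaddr=395: (6,1) in TLB -> HIT
vaddr=244: (3,6) not in TLB -> MISS, insert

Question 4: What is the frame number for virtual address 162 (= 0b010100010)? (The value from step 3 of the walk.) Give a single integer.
Answer: 5

Derivation:
vaddr = 162: l1_idx=2, l2_idx=4
L1[2] = 1; L2[1][4] = 5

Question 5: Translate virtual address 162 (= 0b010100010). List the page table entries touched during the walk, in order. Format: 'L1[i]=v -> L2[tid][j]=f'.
vaddr = 162 = 0b010100010
Split: l1_idx=2, l2_idx=4, offset=2

Answer: L1[2]=1 -> L2[1][4]=5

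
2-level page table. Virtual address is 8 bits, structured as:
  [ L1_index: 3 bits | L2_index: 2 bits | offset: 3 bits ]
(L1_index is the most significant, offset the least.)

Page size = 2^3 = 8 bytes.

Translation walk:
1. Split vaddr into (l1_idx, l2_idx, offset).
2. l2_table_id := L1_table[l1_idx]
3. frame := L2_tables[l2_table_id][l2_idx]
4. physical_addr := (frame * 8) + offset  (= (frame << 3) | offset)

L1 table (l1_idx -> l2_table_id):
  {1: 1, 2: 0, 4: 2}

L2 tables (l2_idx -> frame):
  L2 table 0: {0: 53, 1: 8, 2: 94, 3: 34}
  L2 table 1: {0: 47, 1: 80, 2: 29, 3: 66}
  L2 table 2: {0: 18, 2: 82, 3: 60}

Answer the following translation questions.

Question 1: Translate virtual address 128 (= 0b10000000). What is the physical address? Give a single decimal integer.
Answer: 144

Derivation:
vaddr = 128 = 0b10000000
Split: l1_idx=4, l2_idx=0, offset=0
L1[4] = 2
L2[2][0] = 18
paddr = 18 * 8 + 0 = 144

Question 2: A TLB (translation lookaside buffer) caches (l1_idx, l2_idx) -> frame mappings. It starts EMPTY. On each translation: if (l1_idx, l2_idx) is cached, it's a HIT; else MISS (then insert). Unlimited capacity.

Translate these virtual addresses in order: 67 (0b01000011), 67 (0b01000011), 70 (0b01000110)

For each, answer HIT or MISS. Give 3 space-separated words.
vaddr=67: (2,0) not in TLB -> MISS, insert
vaddr=67: (2,0) in TLB -> HIT
vaddr=70: (2,0) in TLB -> HIT

Answer: MISS HIT HIT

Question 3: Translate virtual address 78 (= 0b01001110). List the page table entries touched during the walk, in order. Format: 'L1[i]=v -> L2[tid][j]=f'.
Answer: L1[2]=0 -> L2[0][1]=8

Derivation:
vaddr = 78 = 0b01001110
Split: l1_idx=2, l2_idx=1, offset=6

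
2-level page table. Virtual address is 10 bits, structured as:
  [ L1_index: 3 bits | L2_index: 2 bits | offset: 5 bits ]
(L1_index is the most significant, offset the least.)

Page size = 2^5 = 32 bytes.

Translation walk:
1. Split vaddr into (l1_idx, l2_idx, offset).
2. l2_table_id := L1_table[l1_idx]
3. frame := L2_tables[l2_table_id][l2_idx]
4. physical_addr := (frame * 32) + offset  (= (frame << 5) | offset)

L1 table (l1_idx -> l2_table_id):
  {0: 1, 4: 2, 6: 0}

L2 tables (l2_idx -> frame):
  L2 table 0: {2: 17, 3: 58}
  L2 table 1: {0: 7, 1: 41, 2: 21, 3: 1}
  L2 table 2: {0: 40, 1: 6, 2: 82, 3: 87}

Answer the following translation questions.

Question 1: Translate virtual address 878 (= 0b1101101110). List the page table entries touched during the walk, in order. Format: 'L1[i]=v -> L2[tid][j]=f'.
vaddr = 878 = 0b1101101110
Split: l1_idx=6, l2_idx=3, offset=14

Answer: L1[6]=0 -> L2[0][3]=58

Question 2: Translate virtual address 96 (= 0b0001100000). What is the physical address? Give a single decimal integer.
vaddr = 96 = 0b0001100000
Split: l1_idx=0, l2_idx=3, offset=0
L1[0] = 1
L2[1][3] = 1
paddr = 1 * 32 + 0 = 32

Answer: 32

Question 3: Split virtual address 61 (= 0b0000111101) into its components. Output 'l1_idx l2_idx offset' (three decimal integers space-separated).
Answer: 0 1 29

Derivation:
vaddr = 61 = 0b0000111101
  top 3 bits -> l1_idx = 0
  next 2 bits -> l2_idx = 1
  bottom 5 bits -> offset = 29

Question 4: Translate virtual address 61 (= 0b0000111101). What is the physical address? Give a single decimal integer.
vaddr = 61 = 0b0000111101
Split: l1_idx=0, l2_idx=1, offset=29
L1[0] = 1
L2[1][1] = 41
paddr = 41 * 32 + 29 = 1341

Answer: 1341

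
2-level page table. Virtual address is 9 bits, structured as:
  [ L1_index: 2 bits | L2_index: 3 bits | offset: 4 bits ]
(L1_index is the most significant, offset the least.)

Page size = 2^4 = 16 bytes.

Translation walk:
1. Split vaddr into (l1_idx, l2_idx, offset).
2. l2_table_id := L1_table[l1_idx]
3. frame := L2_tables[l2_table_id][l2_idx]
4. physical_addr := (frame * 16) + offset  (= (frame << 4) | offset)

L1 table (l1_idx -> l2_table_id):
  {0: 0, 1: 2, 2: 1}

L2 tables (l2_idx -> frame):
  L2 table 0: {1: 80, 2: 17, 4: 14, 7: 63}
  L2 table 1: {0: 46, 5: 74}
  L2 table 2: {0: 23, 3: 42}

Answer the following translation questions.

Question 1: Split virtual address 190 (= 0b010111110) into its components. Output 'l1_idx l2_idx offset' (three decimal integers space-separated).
Answer: 1 3 14

Derivation:
vaddr = 190 = 0b010111110
  top 2 bits -> l1_idx = 1
  next 3 bits -> l2_idx = 3
  bottom 4 bits -> offset = 14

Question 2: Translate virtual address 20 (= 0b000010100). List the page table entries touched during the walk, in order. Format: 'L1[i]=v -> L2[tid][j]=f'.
Answer: L1[0]=0 -> L2[0][1]=80

Derivation:
vaddr = 20 = 0b000010100
Split: l1_idx=0, l2_idx=1, offset=4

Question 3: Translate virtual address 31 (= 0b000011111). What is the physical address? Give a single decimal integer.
vaddr = 31 = 0b000011111
Split: l1_idx=0, l2_idx=1, offset=15
L1[0] = 0
L2[0][1] = 80
paddr = 80 * 16 + 15 = 1295

Answer: 1295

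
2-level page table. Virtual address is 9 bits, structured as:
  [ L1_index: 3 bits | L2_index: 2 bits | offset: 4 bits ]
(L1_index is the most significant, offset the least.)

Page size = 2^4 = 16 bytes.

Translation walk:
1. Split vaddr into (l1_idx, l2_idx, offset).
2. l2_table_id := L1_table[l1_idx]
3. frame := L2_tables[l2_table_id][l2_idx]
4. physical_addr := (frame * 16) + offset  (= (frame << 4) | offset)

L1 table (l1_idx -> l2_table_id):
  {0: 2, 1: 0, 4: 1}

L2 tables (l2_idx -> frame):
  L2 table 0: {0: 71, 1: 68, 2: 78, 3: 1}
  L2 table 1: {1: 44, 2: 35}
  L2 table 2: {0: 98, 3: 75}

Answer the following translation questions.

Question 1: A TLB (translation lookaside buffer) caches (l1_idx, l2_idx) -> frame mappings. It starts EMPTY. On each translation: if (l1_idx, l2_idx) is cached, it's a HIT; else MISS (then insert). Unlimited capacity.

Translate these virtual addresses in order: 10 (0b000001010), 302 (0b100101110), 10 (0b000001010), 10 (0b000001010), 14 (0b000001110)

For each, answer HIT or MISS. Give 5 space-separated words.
vaddr=10: (0,0) not in TLB -> MISS, insert
vaddr=302: (4,2) not in TLB -> MISS, insert
vaddr=10: (0,0) in TLB -> HIT
vaddr=10: (0,0) in TLB -> HIT
vaddr=14: (0,0) in TLB -> HIT

Answer: MISS MISS HIT HIT HIT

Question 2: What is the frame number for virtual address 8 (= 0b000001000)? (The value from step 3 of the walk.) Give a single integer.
Answer: 98

Derivation:
vaddr = 8: l1_idx=0, l2_idx=0
L1[0] = 2; L2[2][0] = 98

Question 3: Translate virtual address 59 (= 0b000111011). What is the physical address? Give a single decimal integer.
Answer: 1211

Derivation:
vaddr = 59 = 0b000111011
Split: l1_idx=0, l2_idx=3, offset=11
L1[0] = 2
L2[2][3] = 75
paddr = 75 * 16 + 11 = 1211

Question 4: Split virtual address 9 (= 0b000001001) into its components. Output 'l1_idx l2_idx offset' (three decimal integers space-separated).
Answer: 0 0 9

Derivation:
vaddr = 9 = 0b000001001
  top 3 bits -> l1_idx = 0
  next 2 bits -> l2_idx = 0
  bottom 4 bits -> offset = 9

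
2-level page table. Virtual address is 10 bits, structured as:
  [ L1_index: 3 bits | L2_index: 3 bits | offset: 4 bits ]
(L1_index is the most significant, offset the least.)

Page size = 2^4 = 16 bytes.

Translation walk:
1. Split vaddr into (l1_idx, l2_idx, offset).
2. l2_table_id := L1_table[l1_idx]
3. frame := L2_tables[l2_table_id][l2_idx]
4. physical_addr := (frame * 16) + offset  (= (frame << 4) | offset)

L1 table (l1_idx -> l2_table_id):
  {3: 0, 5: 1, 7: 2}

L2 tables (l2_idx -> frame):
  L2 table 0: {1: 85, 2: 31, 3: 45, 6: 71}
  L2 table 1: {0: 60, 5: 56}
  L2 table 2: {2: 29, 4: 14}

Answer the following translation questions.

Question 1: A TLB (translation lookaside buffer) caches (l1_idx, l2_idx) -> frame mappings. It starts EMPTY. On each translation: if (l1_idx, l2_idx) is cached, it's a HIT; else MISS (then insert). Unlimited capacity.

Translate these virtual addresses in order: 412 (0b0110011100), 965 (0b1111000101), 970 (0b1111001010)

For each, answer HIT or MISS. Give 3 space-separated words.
Answer: MISS MISS HIT

Derivation:
vaddr=412: (3,1) not in TLB -> MISS, insert
vaddr=965: (7,4) not in TLB -> MISS, insert
vaddr=970: (7,4) in TLB -> HIT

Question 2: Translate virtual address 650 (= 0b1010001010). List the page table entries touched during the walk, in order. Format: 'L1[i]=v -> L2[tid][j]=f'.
vaddr = 650 = 0b1010001010
Split: l1_idx=5, l2_idx=0, offset=10

Answer: L1[5]=1 -> L2[1][0]=60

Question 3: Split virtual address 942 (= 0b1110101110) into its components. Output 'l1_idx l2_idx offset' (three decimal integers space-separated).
vaddr = 942 = 0b1110101110
  top 3 bits -> l1_idx = 7
  next 3 bits -> l2_idx = 2
  bottom 4 bits -> offset = 14

Answer: 7 2 14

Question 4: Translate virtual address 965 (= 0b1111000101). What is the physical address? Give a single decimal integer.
vaddr = 965 = 0b1111000101
Split: l1_idx=7, l2_idx=4, offset=5
L1[7] = 2
L2[2][4] = 14
paddr = 14 * 16 + 5 = 229

Answer: 229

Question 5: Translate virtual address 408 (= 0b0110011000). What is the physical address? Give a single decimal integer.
Answer: 1368

Derivation:
vaddr = 408 = 0b0110011000
Split: l1_idx=3, l2_idx=1, offset=8
L1[3] = 0
L2[0][1] = 85
paddr = 85 * 16 + 8 = 1368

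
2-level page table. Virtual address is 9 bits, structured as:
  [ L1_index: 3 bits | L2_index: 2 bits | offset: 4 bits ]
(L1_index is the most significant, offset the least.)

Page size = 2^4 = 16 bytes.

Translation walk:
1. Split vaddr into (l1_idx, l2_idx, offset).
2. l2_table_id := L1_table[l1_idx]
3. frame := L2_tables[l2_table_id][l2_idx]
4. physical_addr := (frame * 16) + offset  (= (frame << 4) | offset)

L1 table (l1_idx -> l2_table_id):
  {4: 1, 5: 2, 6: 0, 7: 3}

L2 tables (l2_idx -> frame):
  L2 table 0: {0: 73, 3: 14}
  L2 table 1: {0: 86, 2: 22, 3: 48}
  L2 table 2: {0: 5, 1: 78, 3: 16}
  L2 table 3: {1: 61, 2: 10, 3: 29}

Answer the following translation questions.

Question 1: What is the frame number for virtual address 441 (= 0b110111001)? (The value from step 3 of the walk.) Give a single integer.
Answer: 14

Derivation:
vaddr = 441: l1_idx=6, l2_idx=3
L1[6] = 0; L2[0][3] = 14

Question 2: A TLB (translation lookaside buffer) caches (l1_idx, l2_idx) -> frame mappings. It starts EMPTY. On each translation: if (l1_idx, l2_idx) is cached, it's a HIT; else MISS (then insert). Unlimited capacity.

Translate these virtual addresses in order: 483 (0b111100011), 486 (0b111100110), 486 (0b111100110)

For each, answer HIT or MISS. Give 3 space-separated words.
vaddr=483: (7,2) not in TLB -> MISS, insert
vaddr=486: (7,2) in TLB -> HIT
vaddr=486: (7,2) in TLB -> HIT

Answer: MISS HIT HIT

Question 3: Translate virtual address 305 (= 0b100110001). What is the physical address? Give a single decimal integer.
Answer: 769

Derivation:
vaddr = 305 = 0b100110001
Split: l1_idx=4, l2_idx=3, offset=1
L1[4] = 1
L2[1][3] = 48
paddr = 48 * 16 + 1 = 769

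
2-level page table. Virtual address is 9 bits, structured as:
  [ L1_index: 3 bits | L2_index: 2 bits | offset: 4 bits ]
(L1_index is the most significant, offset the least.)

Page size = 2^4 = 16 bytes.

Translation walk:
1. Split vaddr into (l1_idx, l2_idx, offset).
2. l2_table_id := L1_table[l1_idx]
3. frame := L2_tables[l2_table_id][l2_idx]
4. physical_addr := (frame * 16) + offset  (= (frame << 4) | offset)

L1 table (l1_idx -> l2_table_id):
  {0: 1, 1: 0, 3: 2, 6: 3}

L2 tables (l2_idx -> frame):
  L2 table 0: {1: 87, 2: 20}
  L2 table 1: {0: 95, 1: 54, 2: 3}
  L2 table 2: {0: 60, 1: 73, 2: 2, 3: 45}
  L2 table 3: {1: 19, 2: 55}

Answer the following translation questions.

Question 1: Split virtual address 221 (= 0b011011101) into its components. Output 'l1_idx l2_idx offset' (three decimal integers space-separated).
Answer: 3 1 13

Derivation:
vaddr = 221 = 0b011011101
  top 3 bits -> l1_idx = 3
  next 2 bits -> l2_idx = 1
  bottom 4 bits -> offset = 13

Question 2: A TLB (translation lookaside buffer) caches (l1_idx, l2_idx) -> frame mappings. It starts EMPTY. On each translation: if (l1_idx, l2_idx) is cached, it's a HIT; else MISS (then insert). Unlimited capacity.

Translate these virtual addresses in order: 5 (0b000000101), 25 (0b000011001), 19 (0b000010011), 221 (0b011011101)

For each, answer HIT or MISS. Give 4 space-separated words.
Answer: MISS MISS HIT MISS

Derivation:
vaddr=5: (0,0) not in TLB -> MISS, insert
vaddr=25: (0,1) not in TLB -> MISS, insert
vaddr=19: (0,1) in TLB -> HIT
vaddr=221: (3,1) not in TLB -> MISS, insert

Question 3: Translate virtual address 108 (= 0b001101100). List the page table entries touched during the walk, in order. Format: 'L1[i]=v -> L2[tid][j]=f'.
vaddr = 108 = 0b001101100
Split: l1_idx=1, l2_idx=2, offset=12

Answer: L1[1]=0 -> L2[0][2]=20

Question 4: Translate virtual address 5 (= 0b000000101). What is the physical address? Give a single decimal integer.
Answer: 1525

Derivation:
vaddr = 5 = 0b000000101
Split: l1_idx=0, l2_idx=0, offset=5
L1[0] = 1
L2[1][0] = 95
paddr = 95 * 16 + 5 = 1525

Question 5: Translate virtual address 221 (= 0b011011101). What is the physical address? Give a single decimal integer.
vaddr = 221 = 0b011011101
Split: l1_idx=3, l2_idx=1, offset=13
L1[3] = 2
L2[2][1] = 73
paddr = 73 * 16 + 13 = 1181

Answer: 1181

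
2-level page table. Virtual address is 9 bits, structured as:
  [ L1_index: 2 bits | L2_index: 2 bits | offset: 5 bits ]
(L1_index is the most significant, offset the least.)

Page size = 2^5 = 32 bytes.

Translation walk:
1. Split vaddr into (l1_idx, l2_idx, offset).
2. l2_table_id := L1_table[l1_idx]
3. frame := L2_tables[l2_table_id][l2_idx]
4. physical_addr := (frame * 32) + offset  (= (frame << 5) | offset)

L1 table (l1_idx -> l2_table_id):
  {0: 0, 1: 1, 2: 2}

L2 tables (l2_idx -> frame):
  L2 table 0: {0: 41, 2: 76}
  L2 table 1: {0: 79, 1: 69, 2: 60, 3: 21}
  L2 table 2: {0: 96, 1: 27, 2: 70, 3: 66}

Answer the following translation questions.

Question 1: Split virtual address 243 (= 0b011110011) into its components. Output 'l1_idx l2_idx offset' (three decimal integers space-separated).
Answer: 1 3 19

Derivation:
vaddr = 243 = 0b011110011
  top 2 bits -> l1_idx = 1
  next 2 bits -> l2_idx = 3
  bottom 5 bits -> offset = 19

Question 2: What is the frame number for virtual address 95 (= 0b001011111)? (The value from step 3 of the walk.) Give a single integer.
Answer: 76

Derivation:
vaddr = 95: l1_idx=0, l2_idx=2
L1[0] = 0; L2[0][2] = 76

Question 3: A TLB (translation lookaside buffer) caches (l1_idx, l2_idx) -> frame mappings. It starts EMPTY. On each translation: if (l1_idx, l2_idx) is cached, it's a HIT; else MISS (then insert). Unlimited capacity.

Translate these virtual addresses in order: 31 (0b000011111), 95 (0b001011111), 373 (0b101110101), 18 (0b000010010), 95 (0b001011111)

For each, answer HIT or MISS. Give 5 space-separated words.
Answer: MISS MISS MISS HIT HIT

Derivation:
vaddr=31: (0,0) not in TLB -> MISS, insert
vaddr=95: (0,2) not in TLB -> MISS, insert
vaddr=373: (2,3) not in TLB -> MISS, insert
vaddr=18: (0,0) in TLB -> HIT
vaddr=95: (0,2) in TLB -> HIT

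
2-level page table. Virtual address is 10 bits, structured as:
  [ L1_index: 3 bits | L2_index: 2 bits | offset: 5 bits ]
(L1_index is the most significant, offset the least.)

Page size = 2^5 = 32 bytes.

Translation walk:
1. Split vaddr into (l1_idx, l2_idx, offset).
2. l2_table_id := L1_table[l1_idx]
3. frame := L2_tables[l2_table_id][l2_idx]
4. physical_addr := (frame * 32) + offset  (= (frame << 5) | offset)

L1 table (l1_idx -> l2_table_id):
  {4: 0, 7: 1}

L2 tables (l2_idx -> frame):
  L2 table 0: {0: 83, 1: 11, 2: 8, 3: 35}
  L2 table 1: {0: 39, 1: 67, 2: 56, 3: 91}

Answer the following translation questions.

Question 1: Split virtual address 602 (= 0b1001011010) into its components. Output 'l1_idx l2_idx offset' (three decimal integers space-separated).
Answer: 4 2 26

Derivation:
vaddr = 602 = 0b1001011010
  top 3 bits -> l1_idx = 4
  next 2 bits -> l2_idx = 2
  bottom 5 bits -> offset = 26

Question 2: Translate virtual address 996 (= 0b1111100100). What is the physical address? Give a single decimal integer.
Answer: 2916

Derivation:
vaddr = 996 = 0b1111100100
Split: l1_idx=7, l2_idx=3, offset=4
L1[7] = 1
L2[1][3] = 91
paddr = 91 * 32 + 4 = 2916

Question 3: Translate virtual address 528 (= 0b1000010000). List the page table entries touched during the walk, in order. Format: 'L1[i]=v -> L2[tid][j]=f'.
Answer: L1[4]=0 -> L2[0][0]=83

Derivation:
vaddr = 528 = 0b1000010000
Split: l1_idx=4, l2_idx=0, offset=16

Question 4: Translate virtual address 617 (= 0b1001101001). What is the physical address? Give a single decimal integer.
vaddr = 617 = 0b1001101001
Split: l1_idx=4, l2_idx=3, offset=9
L1[4] = 0
L2[0][3] = 35
paddr = 35 * 32 + 9 = 1129

Answer: 1129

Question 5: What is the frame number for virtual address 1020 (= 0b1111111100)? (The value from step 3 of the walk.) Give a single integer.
Answer: 91

Derivation:
vaddr = 1020: l1_idx=7, l2_idx=3
L1[7] = 1; L2[1][3] = 91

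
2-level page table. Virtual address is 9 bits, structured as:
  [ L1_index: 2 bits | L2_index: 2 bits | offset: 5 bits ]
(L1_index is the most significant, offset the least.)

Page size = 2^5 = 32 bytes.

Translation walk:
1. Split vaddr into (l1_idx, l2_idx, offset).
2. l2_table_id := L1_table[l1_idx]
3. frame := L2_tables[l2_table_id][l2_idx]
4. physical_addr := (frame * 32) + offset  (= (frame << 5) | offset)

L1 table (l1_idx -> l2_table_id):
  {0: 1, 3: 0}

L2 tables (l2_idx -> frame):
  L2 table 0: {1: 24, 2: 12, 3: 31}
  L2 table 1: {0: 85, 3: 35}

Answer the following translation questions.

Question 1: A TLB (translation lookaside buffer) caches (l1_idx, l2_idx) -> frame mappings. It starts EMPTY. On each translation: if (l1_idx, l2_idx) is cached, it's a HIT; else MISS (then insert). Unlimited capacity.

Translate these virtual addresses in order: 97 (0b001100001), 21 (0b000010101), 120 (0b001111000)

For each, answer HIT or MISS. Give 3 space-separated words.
vaddr=97: (0,3) not in TLB -> MISS, insert
vaddr=21: (0,0) not in TLB -> MISS, insert
vaddr=120: (0,3) in TLB -> HIT

Answer: MISS MISS HIT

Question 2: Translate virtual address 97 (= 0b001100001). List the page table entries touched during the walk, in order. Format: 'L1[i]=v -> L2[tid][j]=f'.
vaddr = 97 = 0b001100001
Split: l1_idx=0, l2_idx=3, offset=1

Answer: L1[0]=1 -> L2[1][3]=35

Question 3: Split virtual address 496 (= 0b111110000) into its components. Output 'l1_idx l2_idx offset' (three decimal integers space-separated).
vaddr = 496 = 0b111110000
  top 2 bits -> l1_idx = 3
  next 2 bits -> l2_idx = 3
  bottom 5 bits -> offset = 16

Answer: 3 3 16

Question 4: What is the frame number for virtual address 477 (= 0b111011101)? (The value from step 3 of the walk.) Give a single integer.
Answer: 12

Derivation:
vaddr = 477: l1_idx=3, l2_idx=2
L1[3] = 0; L2[0][2] = 12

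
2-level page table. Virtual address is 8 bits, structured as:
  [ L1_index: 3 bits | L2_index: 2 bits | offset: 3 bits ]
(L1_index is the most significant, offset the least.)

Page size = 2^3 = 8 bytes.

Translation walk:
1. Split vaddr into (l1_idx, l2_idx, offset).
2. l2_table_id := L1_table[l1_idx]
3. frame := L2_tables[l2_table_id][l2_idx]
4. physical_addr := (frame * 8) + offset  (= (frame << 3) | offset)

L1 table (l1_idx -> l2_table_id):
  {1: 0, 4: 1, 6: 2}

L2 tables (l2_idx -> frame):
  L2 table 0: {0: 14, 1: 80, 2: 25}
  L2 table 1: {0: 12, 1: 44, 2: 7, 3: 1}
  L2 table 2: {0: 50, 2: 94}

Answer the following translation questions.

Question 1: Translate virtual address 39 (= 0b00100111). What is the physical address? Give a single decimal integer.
vaddr = 39 = 0b00100111
Split: l1_idx=1, l2_idx=0, offset=7
L1[1] = 0
L2[0][0] = 14
paddr = 14 * 8 + 7 = 119

Answer: 119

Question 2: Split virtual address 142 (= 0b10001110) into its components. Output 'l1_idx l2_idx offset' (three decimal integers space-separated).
Answer: 4 1 6

Derivation:
vaddr = 142 = 0b10001110
  top 3 bits -> l1_idx = 4
  next 2 bits -> l2_idx = 1
  bottom 3 bits -> offset = 6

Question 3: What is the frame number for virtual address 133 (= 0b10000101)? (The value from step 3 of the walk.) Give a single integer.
vaddr = 133: l1_idx=4, l2_idx=0
L1[4] = 1; L2[1][0] = 12

Answer: 12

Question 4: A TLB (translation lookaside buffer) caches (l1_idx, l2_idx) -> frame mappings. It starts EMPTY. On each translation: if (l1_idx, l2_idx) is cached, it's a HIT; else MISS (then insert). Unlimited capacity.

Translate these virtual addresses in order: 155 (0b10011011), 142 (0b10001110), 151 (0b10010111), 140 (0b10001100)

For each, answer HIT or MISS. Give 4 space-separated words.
vaddr=155: (4,3) not in TLB -> MISS, insert
vaddr=142: (4,1) not in TLB -> MISS, insert
vaddr=151: (4,2) not in TLB -> MISS, insert
vaddr=140: (4,1) in TLB -> HIT

Answer: MISS MISS MISS HIT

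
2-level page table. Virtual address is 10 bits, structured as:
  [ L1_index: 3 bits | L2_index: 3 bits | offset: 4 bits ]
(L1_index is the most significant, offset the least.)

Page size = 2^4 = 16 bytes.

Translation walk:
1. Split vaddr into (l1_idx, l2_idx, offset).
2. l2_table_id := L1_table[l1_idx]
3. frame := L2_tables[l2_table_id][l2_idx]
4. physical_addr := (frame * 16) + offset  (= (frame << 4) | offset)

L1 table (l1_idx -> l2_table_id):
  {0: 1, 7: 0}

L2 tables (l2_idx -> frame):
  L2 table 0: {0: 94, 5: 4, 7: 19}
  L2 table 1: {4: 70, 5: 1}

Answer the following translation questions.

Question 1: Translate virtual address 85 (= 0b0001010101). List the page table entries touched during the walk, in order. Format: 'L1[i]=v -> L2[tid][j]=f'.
vaddr = 85 = 0b0001010101
Split: l1_idx=0, l2_idx=5, offset=5

Answer: L1[0]=1 -> L2[1][5]=1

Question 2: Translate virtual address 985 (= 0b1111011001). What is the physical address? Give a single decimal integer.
Answer: 73

Derivation:
vaddr = 985 = 0b1111011001
Split: l1_idx=7, l2_idx=5, offset=9
L1[7] = 0
L2[0][5] = 4
paddr = 4 * 16 + 9 = 73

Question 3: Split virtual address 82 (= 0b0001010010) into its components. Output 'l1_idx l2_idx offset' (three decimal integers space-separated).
Answer: 0 5 2

Derivation:
vaddr = 82 = 0b0001010010
  top 3 bits -> l1_idx = 0
  next 3 bits -> l2_idx = 5
  bottom 4 bits -> offset = 2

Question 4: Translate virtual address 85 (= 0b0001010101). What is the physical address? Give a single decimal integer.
vaddr = 85 = 0b0001010101
Split: l1_idx=0, l2_idx=5, offset=5
L1[0] = 1
L2[1][5] = 1
paddr = 1 * 16 + 5 = 21

Answer: 21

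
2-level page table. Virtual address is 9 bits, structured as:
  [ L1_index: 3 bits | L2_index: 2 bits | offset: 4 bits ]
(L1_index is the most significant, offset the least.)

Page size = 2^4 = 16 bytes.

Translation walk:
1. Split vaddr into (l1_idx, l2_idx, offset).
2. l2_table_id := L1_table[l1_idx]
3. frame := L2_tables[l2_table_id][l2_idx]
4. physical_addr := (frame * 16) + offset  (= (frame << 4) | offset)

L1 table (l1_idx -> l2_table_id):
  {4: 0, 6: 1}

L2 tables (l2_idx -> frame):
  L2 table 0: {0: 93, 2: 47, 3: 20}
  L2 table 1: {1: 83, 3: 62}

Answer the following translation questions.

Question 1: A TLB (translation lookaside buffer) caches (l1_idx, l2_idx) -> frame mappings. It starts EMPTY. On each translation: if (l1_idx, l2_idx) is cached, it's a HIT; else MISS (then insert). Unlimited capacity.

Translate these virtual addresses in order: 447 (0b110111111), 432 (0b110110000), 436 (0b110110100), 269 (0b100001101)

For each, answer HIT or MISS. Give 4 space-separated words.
vaddr=447: (6,3) not in TLB -> MISS, insert
vaddr=432: (6,3) in TLB -> HIT
vaddr=436: (6,3) in TLB -> HIT
vaddr=269: (4,0) not in TLB -> MISS, insert

Answer: MISS HIT HIT MISS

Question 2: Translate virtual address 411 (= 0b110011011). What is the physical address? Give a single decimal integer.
Answer: 1339

Derivation:
vaddr = 411 = 0b110011011
Split: l1_idx=6, l2_idx=1, offset=11
L1[6] = 1
L2[1][1] = 83
paddr = 83 * 16 + 11 = 1339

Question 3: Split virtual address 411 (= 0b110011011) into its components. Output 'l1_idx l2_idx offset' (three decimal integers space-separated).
Answer: 6 1 11

Derivation:
vaddr = 411 = 0b110011011
  top 3 bits -> l1_idx = 6
  next 2 bits -> l2_idx = 1
  bottom 4 bits -> offset = 11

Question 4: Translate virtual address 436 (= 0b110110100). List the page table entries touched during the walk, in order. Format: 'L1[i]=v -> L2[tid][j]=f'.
Answer: L1[6]=1 -> L2[1][3]=62

Derivation:
vaddr = 436 = 0b110110100
Split: l1_idx=6, l2_idx=3, offset=4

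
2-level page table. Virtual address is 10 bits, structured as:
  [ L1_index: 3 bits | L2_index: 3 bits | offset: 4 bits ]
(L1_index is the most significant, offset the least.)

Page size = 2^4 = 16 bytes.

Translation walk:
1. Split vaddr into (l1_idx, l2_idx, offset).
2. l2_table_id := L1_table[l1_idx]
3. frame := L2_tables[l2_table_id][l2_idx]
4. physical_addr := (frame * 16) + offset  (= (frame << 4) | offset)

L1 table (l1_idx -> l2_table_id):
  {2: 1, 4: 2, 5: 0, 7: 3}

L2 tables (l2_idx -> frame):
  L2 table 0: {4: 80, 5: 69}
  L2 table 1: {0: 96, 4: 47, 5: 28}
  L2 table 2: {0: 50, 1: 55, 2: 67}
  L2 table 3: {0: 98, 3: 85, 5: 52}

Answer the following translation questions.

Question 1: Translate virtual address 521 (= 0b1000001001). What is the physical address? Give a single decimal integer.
Answer: 809

Derivation:
vaddr = 521 = 0b1000001001
Split: l1_idx=4, l2_idx=0, offset=9
L1[4] = 2
L2[2][0] = 50
paddr = 50 * 16 + 9 = 809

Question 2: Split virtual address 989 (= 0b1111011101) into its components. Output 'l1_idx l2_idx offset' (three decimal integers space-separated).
Answer: 7 5 13

Derivation:
vaddr = 989 = 0b1111011101
  top 3 bits -> l1_idx = 7
  next 3 bits -> l2_idx = 5
  bottom 4 bits -> offset = 13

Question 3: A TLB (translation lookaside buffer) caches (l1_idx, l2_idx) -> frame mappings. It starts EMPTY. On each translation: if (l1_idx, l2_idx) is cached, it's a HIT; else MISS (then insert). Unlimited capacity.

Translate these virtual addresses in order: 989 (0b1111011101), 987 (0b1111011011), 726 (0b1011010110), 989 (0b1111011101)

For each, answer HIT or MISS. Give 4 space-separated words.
vaddr=989: (7,5) not in TLB -> MISS, insert
vaddr=987: (7,5) in TLB -> HIT
vaddr=726: (5,5) not in TLB -> MISS, insert
vaddr=989: (7,5) in TLB -> HIT

Answer: MISS HIT MISS HIT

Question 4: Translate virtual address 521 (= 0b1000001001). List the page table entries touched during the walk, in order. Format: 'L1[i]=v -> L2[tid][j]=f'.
vaddr = 521 = 0b1000001001
Split: l1_idx=4, l2_idx=0, offset=9

Answer: L1[4]=2 -> L2[2][0]=50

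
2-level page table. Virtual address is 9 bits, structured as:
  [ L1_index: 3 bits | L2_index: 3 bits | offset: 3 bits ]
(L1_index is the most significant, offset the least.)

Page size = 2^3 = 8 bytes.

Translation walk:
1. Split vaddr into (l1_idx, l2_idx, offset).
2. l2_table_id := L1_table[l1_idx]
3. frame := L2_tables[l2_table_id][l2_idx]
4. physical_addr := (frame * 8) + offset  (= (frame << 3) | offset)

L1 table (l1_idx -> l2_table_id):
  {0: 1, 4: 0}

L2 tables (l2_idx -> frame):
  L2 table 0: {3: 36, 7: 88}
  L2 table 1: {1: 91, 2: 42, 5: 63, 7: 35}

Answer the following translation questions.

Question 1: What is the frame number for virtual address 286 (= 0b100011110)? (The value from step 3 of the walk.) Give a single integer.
vaddr = 286: l1_idx=4, l2_idx=3
L1[4] = 0; L2[0][3] = 36

Answer: 36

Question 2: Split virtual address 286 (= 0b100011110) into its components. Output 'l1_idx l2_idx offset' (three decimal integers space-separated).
Answer: 4 3 6

Derivation:
vaddr = 286 = 0b100011110
  top 3 bits -> l1_idx = 4
  next 3 bits -> l2_idx = 3
  bottom 3 bits -> offset = 6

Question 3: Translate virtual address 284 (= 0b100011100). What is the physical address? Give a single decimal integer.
vaddr = 284 = 0b100011100
Split: l1_idx=4, l2_idx=3, offset=4
L1[4] = 0
L2[0][3] = 36
paddr = 36 * 8 + 4 = 292

Answer: 292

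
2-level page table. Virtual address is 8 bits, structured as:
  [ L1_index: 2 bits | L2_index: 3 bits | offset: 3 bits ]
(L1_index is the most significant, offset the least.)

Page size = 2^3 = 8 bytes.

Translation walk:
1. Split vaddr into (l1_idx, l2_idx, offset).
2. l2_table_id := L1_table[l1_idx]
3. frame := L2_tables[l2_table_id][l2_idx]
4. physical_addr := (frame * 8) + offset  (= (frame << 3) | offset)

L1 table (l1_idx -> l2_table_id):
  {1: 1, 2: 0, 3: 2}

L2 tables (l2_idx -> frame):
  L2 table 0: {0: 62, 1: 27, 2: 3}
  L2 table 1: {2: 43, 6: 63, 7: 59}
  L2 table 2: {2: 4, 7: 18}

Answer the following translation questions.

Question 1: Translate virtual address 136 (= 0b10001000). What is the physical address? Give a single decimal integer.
Answer: 216

Derivation:
vaddr = 136 = 0b10001000
Split: l1_idx=2, l2_idx=1, offset=0
L1[2] = 0
L2[0][1] = 27
paddr = 27 * 8 + 0 = 216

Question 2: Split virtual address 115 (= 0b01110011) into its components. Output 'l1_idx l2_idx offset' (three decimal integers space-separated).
vaddr = 115 = 0b01110011
  top 2 bits -> l1_idx = 1
  next 3 bits -> l2_idx = 6
  bottom 3 bits -> offset = 3

Answer: 1 6 3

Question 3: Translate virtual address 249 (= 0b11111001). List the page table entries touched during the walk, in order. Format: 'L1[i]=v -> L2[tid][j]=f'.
Answer: L1[3]=2 -> L2[2][7]=18

Derivation:
vaddr = 249 = 0b11111001
Split: l1_idx=3, l2_idx=7, offset=1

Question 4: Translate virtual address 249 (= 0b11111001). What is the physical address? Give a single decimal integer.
vaddr = 249 = 0b11111001
Split: l1_idx=3, l2_idx=7, offset=1
L1[3] = 2
L2[2][7] = 18
paddr = 18 * 8 + 1 = 145

Answer: 145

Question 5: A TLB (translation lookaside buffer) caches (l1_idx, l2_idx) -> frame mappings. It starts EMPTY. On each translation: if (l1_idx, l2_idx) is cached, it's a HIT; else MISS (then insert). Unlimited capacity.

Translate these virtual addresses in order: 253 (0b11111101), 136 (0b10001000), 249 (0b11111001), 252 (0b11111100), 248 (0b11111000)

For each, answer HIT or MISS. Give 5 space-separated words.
vaddr=253: (3,7) not in TLB -> MISS, insert
vaddr=136: (2,1) not in TLB -> MISS, insert
vaddr=249: (3,7) in TLB -> HIT
vaddr=252: (3,7) in TLB -> HIT
vaddr=248: (3,7) in TLB -> HIT

Answer: MISS MISS HIT HIT HIT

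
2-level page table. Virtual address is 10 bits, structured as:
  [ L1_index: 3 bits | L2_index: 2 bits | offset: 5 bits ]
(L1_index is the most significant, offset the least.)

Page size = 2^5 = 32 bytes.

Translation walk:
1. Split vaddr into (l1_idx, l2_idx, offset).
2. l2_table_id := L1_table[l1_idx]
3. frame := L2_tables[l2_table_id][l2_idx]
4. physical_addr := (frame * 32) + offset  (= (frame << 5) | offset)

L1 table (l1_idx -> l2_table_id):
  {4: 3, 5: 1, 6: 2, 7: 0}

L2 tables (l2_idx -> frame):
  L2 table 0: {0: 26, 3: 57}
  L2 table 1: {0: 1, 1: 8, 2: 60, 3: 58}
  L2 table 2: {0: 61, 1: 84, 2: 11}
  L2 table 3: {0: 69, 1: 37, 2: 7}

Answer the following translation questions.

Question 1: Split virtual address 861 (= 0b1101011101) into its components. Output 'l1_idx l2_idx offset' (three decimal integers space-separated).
Answer: 6 2 29

Derivation:
vaddr = 861 = 0b1101011101
  top 3 bits -> l1_idx = 6
  next 2 bits -> l2_idx = 2
  bottom 5 bits -> offset = 29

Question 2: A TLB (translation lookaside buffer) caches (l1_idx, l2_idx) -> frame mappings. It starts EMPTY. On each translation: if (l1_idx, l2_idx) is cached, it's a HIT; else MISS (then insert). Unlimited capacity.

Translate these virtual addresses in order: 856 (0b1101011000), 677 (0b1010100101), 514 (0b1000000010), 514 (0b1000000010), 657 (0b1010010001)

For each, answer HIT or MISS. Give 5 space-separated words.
Answer: MISS MISS MISS HIT MISS

Derivation:
vaddr=856: (6,2) not in TLB -> MISS, insert
vaddr=677: (5,1) not in TLB -> MISS, insert
vaddr=514: (4,0) not in TLB -> MISS, insert
vaddr=514: (4,0) in TLB -> HIT
vaddr=657: (5,0) not in TLB -> MISS, insert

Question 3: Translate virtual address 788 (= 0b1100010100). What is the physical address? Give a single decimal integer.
Answer: 1972

Derivation:
vaddr = 788 = 0b1100010100
Split: l1_idx=6, l2_idx=0, offset=20
L1[6] = 2
L2[2][0] = 61
paddr = 61 * 32 + 20 = 1972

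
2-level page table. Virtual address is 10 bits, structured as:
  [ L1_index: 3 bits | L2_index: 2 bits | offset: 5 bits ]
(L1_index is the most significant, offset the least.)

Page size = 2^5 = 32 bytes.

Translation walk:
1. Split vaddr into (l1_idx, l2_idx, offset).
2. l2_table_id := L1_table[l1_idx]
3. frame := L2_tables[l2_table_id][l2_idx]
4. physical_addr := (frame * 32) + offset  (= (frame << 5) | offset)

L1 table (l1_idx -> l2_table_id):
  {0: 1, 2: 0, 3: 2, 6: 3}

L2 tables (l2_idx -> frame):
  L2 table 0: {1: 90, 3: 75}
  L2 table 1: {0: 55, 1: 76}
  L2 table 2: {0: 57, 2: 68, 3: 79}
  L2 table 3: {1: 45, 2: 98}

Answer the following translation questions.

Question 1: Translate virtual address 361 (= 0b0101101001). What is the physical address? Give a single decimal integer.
Answer: 2409

Derivation:
vaddr = 361 = 0b0101101001
Split: l1_idx=2, l2_idx=3, offset=9
L1[2] = 0
L2[0][3] = 75
paddr = 75 * 32 + 9 = 2409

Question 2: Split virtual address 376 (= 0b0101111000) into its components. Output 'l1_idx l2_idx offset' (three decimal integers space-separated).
vaddr = 376 = 0b0101111000
  top 3 bits -> l1_idx = 2
  next 2 bits -> l2_idx = 3
  bottom 5 bits -> offset = 24

Answer: 2 3 24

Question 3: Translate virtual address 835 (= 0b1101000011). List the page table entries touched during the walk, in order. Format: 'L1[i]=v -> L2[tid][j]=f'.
Answer: L1[6]=3 -> L2[3][2]=98

Derivation:
vaddr = 835 = 0b1101000011
Split: l1_idx=6, l2_idx=2, offset=3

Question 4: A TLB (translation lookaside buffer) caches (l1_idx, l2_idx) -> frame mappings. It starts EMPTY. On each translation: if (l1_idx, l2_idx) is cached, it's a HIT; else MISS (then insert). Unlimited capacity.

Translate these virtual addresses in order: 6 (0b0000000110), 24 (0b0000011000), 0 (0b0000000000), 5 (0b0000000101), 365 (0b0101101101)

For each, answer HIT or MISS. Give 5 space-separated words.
vaddr=6: (0,0) not in TLB -> MISS, insert
vaddr=24: (0,0) in TLB -> HIT
vaddr=0: (0,0) in TLB -> HIT
vaddr=5: (0,0) in TLB -> HIT
vaddr=365: (2,3) not in TLB -> MISS, insert

Answer: MISS HIT HIT HIT MISS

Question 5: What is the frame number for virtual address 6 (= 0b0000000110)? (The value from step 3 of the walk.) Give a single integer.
vaddr = 6: l1_idx=0, l2_idx=0
L1[0] = 1; L2[1][0] = 55

Answer: 55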